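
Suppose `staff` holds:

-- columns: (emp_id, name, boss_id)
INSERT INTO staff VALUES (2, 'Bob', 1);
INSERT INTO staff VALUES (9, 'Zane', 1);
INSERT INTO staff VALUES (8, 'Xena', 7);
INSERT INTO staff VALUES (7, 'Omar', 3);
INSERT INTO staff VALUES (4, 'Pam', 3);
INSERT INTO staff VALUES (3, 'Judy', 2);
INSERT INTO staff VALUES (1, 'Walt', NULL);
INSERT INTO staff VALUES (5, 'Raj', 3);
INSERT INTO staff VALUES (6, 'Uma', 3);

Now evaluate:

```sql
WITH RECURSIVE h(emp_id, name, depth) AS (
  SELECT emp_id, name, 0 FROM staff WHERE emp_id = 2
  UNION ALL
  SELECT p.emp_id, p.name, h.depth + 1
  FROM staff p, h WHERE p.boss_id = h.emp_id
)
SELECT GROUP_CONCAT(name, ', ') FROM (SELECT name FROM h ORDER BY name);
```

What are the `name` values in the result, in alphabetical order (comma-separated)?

Bob, Judy, Omar, Pam, Raj, Uma, Xena

Base: emp_id=2 (Bob) at depth 0.
Iteration 1: rows with boss_id in {2} -> Judy (id 3, depth 1).
Iteration 2: rows with boss_id in {3} -> Pam (id 4, depth 2), Raj (id 5, depth 2), Uma (id 6, depth 2), Omar (id 7, depth 2).
Iteration 3: rows with boss_id in {4,5,6,7} -> Xena (id 8, depth 3).
Iteration 4: no rows with boss_id in {8}; recursion stops.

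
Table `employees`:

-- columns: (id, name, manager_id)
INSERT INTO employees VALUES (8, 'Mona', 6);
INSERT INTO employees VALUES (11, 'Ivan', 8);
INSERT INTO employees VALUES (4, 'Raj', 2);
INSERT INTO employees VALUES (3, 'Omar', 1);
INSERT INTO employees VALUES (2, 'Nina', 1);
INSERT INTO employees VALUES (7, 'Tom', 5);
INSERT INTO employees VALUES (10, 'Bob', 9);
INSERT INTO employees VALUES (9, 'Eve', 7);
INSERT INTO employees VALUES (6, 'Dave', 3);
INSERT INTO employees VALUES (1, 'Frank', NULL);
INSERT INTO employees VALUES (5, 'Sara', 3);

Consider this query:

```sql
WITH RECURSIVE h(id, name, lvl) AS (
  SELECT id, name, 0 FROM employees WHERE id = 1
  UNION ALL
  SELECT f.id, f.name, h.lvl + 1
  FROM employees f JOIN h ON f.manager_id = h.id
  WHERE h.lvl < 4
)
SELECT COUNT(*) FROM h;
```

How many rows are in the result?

Base: id=1 (Frank) at lvl 0.
Iteration 1: rows with manager_id in {1} -> Nina (id 2, lvl 1), Omar (id 3, lvl 1).
Iteration 2: rows with manager_id in {2,3} -> Raj (id 4, lvl 2), Sara (id 5, lvl 2), Dave (id 6, lvl 2).
Iteration 3: rows with manager_id in {4,5,6} -> Tom (id 7, lvl 3), Mona (id 8, lvl 3).
Iteration 4: rows with manager_id in {7,8} -> Eve (id 9, lvl 4), Ivan (id 11, lvl 4).
Iteration 5: lvl < 4 fails for all current rows; recursion stops.
Total rows emitted: 10.

10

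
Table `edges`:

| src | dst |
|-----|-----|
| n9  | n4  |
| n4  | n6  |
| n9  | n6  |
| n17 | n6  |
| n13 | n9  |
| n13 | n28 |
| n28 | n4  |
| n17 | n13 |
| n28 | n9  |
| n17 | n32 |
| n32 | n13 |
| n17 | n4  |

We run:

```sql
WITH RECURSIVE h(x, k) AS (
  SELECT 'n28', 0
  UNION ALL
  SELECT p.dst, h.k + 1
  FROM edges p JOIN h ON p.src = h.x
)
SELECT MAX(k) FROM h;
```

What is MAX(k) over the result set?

3

Base: (n28, k=0).
Iteration 1: edges from {n28} -> (n4, k=1), (n9, k=1).
Iteration 2: edges from {n4,n9} -> (n4, k=2), (n6, k=2) x2. [UNION ALL keeps all 3 new rows, including repeats]
Iteration 3: edges from {n4,n6} -> (n6, k=3).
Iteration 4: no outgoing edges from {n6}; recursion stops.
k values: 0, 1, 1, 2, 2, 2, 3; the maximum is 3.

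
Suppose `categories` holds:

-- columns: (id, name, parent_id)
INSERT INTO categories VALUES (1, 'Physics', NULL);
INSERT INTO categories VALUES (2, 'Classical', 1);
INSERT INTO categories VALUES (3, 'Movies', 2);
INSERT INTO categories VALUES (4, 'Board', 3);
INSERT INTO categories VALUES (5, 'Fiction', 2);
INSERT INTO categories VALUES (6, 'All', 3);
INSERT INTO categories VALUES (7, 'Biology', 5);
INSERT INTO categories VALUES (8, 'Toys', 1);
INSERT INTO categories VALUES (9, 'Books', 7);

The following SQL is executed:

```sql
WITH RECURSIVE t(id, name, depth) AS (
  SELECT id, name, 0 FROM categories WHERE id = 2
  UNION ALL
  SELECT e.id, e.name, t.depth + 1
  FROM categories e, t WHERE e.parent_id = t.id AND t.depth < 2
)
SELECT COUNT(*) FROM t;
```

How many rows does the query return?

Base: id=2 (Classical) at depth 0.
Iteration 1: rows with parent_id in {2} -> Movies (id 3, depth 1), Fiction (id 5, depth 1).
Iteration 2: rows with parent_id in {3,5} -> Board (id 4, depth 2), All (id 6, depth 2), Biology (id 7, depth 2).
Iteration 3: depth < 2 fails for all current rows; recursion stops.
Total rows emitted: 6.

6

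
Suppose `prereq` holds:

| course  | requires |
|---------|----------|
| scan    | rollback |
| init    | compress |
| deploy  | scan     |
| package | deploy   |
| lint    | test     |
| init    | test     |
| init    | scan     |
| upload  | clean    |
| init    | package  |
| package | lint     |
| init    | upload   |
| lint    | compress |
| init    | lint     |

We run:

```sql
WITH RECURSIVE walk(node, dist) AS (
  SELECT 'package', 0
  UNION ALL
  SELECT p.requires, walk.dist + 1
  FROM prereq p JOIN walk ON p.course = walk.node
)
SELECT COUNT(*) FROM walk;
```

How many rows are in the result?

Base: (package, dist=0).
Iteration 1: edges from {package} -> (deploy, dist=1), (lint, dist=1).
Iteration 2: edges from {deploy,lint} -> (compress, dist=2), (scan, dist=2), (test, dist=2).
Iteration 3: edges from {compress,scan,test} -> (rollback, dist=3).
Iteration 4: no outgoing edges from {rollback}; recursion stops.
Total rows emitted: 7.

7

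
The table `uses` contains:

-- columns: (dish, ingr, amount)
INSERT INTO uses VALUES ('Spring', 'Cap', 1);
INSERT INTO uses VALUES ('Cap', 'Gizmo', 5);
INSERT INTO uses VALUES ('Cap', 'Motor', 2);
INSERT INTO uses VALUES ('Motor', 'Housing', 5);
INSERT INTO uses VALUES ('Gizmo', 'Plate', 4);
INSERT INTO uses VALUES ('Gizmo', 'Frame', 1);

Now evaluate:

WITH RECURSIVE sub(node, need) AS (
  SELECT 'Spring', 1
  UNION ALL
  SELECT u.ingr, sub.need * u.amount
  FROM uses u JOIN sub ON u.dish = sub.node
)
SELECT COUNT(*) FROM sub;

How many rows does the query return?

7

Base: (Spring, need=1).
Iteration 1: components of {Spring} -> Cap = 1*1 = 1.
Iteration 2: components of {Cap} -> Gizmo = 1*5 = 5, Motor = 1*2 = 2.
Iteration 3: components of {Gizmo,Motor} -> Frame = 5*1 = 5, Housing = 2*5 = 10, Plate = 5*4 = 20.
Iteration 4: no further components; recursion stops.
Total rows emitted: 7.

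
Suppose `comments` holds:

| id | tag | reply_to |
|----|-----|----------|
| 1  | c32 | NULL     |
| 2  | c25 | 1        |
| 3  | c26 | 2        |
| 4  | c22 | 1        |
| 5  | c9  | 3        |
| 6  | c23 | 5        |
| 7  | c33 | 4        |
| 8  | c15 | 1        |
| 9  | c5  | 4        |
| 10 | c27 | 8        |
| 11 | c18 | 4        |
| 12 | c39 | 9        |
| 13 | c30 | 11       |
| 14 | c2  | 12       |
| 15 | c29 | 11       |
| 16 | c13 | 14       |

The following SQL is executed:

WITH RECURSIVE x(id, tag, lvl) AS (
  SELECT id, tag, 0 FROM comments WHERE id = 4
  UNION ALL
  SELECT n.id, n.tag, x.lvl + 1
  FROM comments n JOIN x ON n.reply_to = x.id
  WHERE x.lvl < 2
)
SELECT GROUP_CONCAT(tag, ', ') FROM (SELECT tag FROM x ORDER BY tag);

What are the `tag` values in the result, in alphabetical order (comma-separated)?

c18, c22, c29, c30, c33, c39, c5

Base: id=4 (c22) at lvl 0.
Iteration 1: rows with reply_to in {4} -> c33 (id 7, lvl 1), c5 (id 9, lvl 1), c18 (id 11, lvl 1).
Iteration 2: rows with reply_to in {7,9,11} -> c39 (id 12, lvl 2), c30 (id 13, lvl 2), c29 (id 15, lvl 2).
Iteration 3: lvl < 2 fails for all current rows; recursion stops.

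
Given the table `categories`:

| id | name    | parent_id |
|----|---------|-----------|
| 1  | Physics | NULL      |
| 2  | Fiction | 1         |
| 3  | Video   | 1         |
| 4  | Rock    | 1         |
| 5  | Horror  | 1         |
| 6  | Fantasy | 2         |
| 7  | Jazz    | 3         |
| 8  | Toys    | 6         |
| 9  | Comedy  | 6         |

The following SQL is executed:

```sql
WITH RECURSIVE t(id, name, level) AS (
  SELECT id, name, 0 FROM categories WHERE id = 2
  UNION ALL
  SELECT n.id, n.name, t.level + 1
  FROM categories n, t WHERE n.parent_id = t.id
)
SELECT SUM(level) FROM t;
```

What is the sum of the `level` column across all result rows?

5

Base: id=2 (Fiction) at level 0.
Iteration 1: rows with parent_id in {2} -> Fantasy (id 6, level 1).
Iteration 2: rows with parent_id in {6} -> Toys (id 8, level 2), Comedy (id 9, level 2).
Iteration 3: no rows with parent_id in {8,9}; recursion stops.
SUM(level) = 0 + 1 + 2 + 2 = 5.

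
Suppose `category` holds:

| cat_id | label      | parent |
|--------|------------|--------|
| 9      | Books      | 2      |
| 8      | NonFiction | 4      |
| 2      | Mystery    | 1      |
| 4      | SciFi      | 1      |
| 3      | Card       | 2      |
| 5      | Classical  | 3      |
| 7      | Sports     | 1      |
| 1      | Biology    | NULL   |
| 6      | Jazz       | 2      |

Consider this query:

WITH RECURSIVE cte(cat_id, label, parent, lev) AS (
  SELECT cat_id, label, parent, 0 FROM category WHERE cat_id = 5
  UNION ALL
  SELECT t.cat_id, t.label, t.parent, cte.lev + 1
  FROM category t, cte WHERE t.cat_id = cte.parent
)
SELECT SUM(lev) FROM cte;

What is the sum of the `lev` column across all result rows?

6

Base: cat_id=5 (Classical), parent=3, lev 0.
Iteration 1: join on cat_id=3 -> Card (id 3, parent=2, lev 1).
Iteration 2: join on cat_id=2 -> Mystery (id 2, parent=1, lev 2).
Iteration 3: join on cat_id=1 -> Biology (id 1, parent=NULL, lev 3).
Iteration 4: parent is NULL; no match; recursion stops.
SUM(lev) = 0 + 1 + 2 + 3 = 6.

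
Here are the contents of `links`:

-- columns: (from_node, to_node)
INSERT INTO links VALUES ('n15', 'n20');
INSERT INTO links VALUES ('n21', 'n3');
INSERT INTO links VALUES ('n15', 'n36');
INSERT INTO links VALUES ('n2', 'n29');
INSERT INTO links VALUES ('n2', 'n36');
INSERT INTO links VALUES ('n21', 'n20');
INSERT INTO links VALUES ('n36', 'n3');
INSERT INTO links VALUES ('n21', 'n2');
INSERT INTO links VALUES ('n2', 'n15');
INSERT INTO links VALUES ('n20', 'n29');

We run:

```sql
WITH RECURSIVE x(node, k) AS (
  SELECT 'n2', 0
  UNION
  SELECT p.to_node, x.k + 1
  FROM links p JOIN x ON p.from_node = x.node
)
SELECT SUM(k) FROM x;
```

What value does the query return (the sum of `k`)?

15

Base: (n2, k=0).
Iteration 1: edges from {n2} -> (n15, k=1), (n29, k=1), (n36, k=1).
Iteration 2: edges from {n15,n29,n36} -> (n20, k=2), (n3, k=2), (n36, k=2).
Iteration 3: edges from {n20,n3,n36} -> (n29, k=3), (n3, k=3).
Iteration 4: no outgoing edges from {n29,n3}; recursion stops.
SUM(k) = 0 + 1 + 1 + 1 + 2 + 2 + 2 + 3 + 3 = 15.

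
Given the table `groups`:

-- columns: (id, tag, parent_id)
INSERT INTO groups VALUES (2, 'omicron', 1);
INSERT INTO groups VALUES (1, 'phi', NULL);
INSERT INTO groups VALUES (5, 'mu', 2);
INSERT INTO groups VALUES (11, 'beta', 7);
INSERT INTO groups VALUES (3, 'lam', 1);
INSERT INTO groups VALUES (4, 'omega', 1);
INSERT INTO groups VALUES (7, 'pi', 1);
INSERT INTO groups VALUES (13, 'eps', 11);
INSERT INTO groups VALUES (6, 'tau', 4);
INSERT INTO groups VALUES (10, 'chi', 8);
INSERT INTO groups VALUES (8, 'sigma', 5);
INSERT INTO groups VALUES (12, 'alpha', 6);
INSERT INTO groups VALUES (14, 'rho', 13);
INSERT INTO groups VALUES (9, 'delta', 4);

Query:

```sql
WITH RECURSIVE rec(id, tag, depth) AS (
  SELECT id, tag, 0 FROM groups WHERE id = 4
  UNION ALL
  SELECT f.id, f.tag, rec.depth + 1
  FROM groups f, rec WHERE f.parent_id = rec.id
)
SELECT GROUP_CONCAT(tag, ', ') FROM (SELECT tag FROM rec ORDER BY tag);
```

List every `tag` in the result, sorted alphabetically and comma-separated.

Base: id=4 (omega) at depth 0.
Iteration 1: rows with parent_id in {4} -> tau (id 6, depth 1), delta (id 9, depth 1).
Iteration 2: rows with parent_id in {6,9} -> alpha (id 12, depth 2).
Iteration 3: no rows with parent_id in {12}; recursion stops.

alpha, delta, omega, tau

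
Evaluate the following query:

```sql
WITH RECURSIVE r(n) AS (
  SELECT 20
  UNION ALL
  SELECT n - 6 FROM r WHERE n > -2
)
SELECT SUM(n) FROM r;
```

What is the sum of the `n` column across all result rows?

Base: n=20.
Iteration 1: 20 > -2 holds -> n = 20 - 6 = 14.
Iteration 2: 14 > -2 holds -> n = 14 - 6 = 8.
Iteration 3: 8 > -2 holds -> n = 8 - 6 = 2.
Iteration 4: 2 > -2 holds -> n = 2 - 6 = -4.
Iteration 5: -4 > -2 fails; recursion stops.
SUM(n) = 20 + 14 + 8 + 2 + -4 = 40.

40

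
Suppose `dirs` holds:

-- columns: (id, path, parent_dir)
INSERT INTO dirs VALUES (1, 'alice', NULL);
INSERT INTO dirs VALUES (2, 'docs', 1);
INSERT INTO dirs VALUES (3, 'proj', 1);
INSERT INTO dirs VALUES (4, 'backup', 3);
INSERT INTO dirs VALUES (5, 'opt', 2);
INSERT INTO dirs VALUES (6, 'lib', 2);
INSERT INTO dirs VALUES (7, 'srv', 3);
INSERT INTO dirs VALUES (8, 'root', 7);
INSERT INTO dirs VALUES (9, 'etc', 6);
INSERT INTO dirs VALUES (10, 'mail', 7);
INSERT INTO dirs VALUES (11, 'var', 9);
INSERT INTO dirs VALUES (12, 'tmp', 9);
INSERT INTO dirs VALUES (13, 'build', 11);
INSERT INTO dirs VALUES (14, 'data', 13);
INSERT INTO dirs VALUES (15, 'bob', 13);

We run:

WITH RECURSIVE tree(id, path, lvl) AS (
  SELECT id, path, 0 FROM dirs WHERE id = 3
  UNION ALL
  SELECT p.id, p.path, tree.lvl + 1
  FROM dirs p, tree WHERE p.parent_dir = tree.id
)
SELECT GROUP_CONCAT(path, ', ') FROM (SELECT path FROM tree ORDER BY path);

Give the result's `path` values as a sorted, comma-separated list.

Base: id=3 (proj) at lvl 0.
Iteration 1: rows with parent_dir in {3} -> backup (id 4, lvl 1), srv (id 7, lvl 1).
Iteration 2: rows with parent_dir in {4,7} -> root (id 8, lvl 2), mail (id 10, lvl 2).
Iteration 3: no rows with parent_dir in {8,10}; recursion stops.

backup, mail, proj, root, srv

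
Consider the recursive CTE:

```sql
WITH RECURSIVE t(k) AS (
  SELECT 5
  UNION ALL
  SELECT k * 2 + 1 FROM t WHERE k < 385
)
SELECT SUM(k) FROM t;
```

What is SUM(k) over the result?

Base: k=5.
Iteration 1: 5 < 385 holds -> k = 5 * 2 + 1 = 11.
Iteration 2: 11 < 385 holds -> k = 11 * 2 + 1 = 23.
Iteration 3: 23 < 385 holds -> k = 23 * 2 + 1 = 47.
Iteration 4: 47 < 385 holds -> k = 47 * 2 + 1 = 95.
Iteration 5: 95 < 385 holds -> k = 95 * 2 + 1 = 191.
Iteration 6: 191 < 385 holds -> k = 191 * 2 + 1 = 383.
Iteration 7: 383 < 385 holds -> k = 383 * 2 + 1 = 767.
Iteration 8: 767 < 385 fails; recursion stops.
SUM(k) = 5 + 11 + 23 + 47 + 95 + 191 + 383 + 767 = 1522.

1522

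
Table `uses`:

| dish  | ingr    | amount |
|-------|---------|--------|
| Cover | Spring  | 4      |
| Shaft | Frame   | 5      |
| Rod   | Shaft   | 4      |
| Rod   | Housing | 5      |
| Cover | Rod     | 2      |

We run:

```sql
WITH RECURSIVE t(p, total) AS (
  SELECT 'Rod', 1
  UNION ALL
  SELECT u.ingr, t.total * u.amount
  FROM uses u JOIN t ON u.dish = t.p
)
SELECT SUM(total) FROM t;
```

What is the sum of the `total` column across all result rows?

Base: (Rod, total=1).
Iteration 1: components of {Rod} -> Housing = 1*5 = 5, Shaft = 1*4 = 4.
Iteration 2: components of {Housing,Shaft} -> Frame = 4*5 = 20.
Iteration 3: no further components; recursion stops.
SUM(total) = 1 + 4 + 5 + 20 = 30.

30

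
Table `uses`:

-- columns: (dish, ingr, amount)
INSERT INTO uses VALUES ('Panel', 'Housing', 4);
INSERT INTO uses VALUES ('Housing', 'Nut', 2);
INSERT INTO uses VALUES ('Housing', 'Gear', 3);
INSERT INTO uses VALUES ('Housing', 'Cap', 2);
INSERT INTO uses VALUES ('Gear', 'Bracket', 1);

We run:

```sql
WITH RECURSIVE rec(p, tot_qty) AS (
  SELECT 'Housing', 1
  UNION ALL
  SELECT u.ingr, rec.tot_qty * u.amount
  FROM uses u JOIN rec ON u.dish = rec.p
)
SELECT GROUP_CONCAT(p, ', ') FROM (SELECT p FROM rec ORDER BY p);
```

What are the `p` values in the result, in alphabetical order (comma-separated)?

Bracket, Cap, Gear, Housing, Nut

Base: (Housing, tot_qty=1).
Iteration 1: components of {Housing} -> Cap = 1*2 = 2, Gear = 1*3 = 3, Nut = 1*2 = 2.
Iteration 2: components of {Cap,Gear,Nut} -> Bracket = 3*1 = 3.
Iteration 3: no further components; recursion stops.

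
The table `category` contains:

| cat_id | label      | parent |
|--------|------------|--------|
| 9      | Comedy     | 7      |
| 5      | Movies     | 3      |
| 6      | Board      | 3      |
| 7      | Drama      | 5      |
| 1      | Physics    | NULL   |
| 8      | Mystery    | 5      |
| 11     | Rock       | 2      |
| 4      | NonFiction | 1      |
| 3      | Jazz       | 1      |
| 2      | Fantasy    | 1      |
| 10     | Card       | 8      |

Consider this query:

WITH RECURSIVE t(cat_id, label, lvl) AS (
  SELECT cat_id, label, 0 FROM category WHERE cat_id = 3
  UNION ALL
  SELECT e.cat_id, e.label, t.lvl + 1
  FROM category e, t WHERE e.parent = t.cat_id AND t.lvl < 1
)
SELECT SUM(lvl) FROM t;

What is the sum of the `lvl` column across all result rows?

Base: cat_id=3 (Jazz) at lvl 0.
Iteration 1: rows with parent in {3} -> Movies (id 5, lvl 1), Board (id 6, lvl 1).
Iteration 2: lvl < 1 fails for all current rows; recursion stops.
SUM(lvl) = 0 + 1 + 1 = 2.

2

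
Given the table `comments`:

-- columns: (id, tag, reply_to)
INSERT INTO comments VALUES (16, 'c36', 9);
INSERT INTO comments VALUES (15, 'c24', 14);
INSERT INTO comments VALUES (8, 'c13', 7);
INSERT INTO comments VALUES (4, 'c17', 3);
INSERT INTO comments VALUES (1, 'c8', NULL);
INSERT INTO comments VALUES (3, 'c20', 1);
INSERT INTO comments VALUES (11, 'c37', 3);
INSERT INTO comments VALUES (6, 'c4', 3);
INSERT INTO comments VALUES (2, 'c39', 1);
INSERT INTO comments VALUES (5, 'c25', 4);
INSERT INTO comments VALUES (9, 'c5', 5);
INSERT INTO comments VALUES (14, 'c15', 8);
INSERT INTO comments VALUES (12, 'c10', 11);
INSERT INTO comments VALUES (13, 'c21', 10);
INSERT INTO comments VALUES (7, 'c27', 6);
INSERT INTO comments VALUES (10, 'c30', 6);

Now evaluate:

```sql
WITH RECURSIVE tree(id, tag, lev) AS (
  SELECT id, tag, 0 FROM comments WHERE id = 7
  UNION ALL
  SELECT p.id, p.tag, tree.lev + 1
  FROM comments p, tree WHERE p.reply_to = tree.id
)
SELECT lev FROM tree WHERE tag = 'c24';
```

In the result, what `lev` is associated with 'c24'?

3

Base: id=7 (c27) at lev 0.
Iteration 1: rows with reply_to in {7} -> c13 (id 8, lev 1).
Iteration 2: rows with reply_to in {8} -> c15 (id 14, lev 2).
Iteration 3: rows with reply_to in {14} -> c24 (id 15, lev 3).
Iteration 4: no rows with reply_to in {15}; recursion stops.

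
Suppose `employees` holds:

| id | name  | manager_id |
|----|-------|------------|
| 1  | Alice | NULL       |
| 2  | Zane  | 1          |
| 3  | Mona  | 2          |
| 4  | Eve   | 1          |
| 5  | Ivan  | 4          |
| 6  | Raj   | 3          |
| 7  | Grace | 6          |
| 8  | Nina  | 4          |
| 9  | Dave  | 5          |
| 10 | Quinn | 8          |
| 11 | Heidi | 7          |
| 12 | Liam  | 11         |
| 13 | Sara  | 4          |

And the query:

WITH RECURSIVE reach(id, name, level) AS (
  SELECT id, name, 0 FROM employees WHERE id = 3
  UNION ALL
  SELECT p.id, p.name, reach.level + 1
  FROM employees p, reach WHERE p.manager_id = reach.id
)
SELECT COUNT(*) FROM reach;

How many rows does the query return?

Base: id=3 (Mona) at level 0.
Iteration 1: rows with manager_id in {3} -> Raj (id 6, level 1).
Iteration 2: rows with manager_id in {6} -> Grace (id 7, level 2).
Iteration 3: rows with manager_id in {7} -> Heidi (id 11, level 3).
Iteration 4: rows with manager_id in {11} -> Liam (id 12, level 4).
Iteration 5: no rows with manager_id in {12}; recursion stops.
Total rows emitted: 5.

5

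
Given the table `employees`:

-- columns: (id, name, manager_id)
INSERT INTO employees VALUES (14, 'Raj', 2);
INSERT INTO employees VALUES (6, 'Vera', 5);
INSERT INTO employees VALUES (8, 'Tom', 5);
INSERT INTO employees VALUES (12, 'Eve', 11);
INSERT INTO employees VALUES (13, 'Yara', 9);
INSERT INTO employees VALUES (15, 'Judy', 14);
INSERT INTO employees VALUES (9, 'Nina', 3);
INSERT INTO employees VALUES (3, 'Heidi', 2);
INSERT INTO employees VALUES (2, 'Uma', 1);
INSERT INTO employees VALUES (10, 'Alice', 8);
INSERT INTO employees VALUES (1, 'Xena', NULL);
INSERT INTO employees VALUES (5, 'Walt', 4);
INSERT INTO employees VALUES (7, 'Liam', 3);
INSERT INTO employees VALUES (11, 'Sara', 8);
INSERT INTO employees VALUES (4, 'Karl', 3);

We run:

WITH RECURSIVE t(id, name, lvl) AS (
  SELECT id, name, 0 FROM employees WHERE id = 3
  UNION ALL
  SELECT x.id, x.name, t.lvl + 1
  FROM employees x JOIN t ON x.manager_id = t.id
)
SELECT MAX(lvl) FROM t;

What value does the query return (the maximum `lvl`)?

Base: id=3 (Heidi) at lvl 0.
Iteration 1: rows with manager_id in {3} -> Karl (id 4, lvl 1), Liam (id 7, lvl 1), Nina (id 9, lvl 1).
Iteration 2: rows with manager_id in {4,7,9} -> Walt (id 5, lvl 2), Yara (id 13, lvl 2).
Iteration 3: rows with manager_id in {5,13} -> Vera (id 6, lvl 3), Tom (id 8, lvl 3).
Iteration 4: rows with manager_id in {6,8} -> Alice (id 10, lvl 4), Sara (id 11, lvl 4).
Iteration 5: rows with manager_id in {10,11} -> Eve (id 12, lvl 5).
Iteration 6: no rows with manager_id in {12}; recursion stops.
lvl values: 0, 1, 1, 1, 2, 2, 3, 3, 4, 4, 5; the maximum is 5.

5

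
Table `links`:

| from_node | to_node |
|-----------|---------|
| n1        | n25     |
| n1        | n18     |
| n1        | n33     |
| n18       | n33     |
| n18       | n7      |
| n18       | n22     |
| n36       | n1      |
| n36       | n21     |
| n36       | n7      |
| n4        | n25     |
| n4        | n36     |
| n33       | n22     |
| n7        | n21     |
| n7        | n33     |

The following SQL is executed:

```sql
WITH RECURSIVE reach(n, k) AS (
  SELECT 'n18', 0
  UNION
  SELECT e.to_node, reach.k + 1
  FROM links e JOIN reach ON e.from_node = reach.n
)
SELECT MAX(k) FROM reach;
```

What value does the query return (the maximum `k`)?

3

Base: (n18, k=0).
Iteration 1: edges from {n18} -> (n22, k=1), (n33, k=1), (n7, k=1).
Iteration 2: edges from {n22,n33,n7} -> (n21, k=2), (n22, k=2), (n33, k=2).
Iteration 3: edges from {n21,n22,n33} -> (n22, k=3).
Iteration 4: no outgoing edges from {n22}; recursion stops.
k values: 0, 1, 1, 1, 2, 2, 2, 3; the maximum is 3.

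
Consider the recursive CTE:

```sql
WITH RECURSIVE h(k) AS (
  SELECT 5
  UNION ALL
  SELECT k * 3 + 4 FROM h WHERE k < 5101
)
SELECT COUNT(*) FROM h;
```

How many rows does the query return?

7

Base: k=5.
Iteration 1: 5 < 5101 holds -> k = 5 * 3 + 4 = 19.
Iteration 2: 19 < 5101 holds -> k = 19 * 3 + 4 = 61.
Iteration 3: 61 < 5101 holds -> k = 61 * 3 + 4 = 187.
Iteration 4: 187 < 5101 holds -> k = 187 * 3 + 4 = 565.
Iteration 5: 565 < 5101 holds -> k = 565 * 3 + 4 = 1699.
Iteration 6: 1699 < 5101 holds -> k = 1699 * 3 + 4 = 5101.
Iteration 7: 5101 < 5101 fails; recursion stops.
Total rows emitted: 7.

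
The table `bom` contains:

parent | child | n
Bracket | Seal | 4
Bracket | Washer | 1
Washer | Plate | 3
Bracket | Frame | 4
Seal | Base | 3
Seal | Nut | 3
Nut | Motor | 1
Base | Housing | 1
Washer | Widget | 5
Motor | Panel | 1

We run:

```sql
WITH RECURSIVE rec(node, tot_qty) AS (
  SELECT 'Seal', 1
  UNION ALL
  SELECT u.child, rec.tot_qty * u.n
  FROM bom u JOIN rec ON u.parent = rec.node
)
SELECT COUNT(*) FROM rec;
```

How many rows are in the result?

Base: (Seal, tot_qty=1).
Iteration 1: components of {Seal} -> Base = 1*3 = 3, Nut = 1*3 = 3.
Iteration 2: components of {Base,Nut} -> Housing = 3*1 = 3, Motor = 3*1 = 3.
Iteration 3: components of {Housing,Motor} -> Panel = 3*1 = 3.
Iteration 4: no further components; recursion stops.
Total rows emitted: 6.

6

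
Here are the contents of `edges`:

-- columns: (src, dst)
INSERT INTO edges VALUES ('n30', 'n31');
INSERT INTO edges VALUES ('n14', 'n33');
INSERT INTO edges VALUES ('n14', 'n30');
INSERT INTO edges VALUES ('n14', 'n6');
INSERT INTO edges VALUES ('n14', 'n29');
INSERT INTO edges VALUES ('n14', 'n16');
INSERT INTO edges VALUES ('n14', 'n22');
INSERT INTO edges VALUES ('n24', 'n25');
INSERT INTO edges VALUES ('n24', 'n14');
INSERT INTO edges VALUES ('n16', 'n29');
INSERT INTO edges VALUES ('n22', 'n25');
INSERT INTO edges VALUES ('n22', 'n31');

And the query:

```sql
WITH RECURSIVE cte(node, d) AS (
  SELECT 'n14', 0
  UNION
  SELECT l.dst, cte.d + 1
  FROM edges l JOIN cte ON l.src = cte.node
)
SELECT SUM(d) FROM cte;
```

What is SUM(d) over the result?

12

Base: (n14, d=0).
Iteration 1: edges from {n14} -> (n16, d=1), (n22, d=1), (n29, d=1), (n30, d=1), (n33, d=1), (n6, d=1).
Iteration 2: edges from {n16,n22,n29,n30,n33,n6} -> (n25, d=2), (n29, d=2), (n31, d=2). [UNION drops 1 duplicate row(s)]
Iteration 3: no outgoing edges from {n25,n29,n31}; recursion stops.
SUM(d) = 0 + 1 + 1 + 1 + 1 + 1 + 1 + 2 + 2 + 2 = 12.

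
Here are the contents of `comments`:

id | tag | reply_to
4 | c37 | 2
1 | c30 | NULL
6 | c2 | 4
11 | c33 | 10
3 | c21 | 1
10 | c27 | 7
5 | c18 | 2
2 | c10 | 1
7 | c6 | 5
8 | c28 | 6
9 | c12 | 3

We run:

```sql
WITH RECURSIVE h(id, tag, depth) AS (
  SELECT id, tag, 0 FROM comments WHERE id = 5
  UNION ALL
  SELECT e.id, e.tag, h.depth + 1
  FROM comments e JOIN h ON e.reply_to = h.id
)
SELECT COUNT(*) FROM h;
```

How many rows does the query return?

4

Base: id=5 (c18) at depth 0.
Iteration 1: rows with reply_to in {5} -> c6 (id 7, depth 1).
Iteration 2: rows with reply_to in {7} -> c27 (id 10, depth 2).
Iteration 3: rows with reply_to in {10} -> c33 (id 11, depth 3).
Iteration 4: no rows with reply_to in {11}; recursion stops.
Total rows emitted: 4.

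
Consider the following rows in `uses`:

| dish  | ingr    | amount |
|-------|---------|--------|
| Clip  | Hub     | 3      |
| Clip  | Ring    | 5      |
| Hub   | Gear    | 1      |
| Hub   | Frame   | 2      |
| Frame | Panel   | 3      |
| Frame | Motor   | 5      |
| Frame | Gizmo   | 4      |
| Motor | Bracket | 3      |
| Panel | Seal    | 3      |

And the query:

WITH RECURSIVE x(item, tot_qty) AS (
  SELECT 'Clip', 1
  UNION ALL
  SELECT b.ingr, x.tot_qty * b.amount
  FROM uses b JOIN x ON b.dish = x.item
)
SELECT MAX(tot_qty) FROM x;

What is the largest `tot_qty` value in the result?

Base: (Clip, tot_qty=1).
Iteration 1: components of {Clip} -> Hub = 1*3 = 3, Ring = 1*5 = 5.
Iteration 2: components of {Hub,Ring} -> Frame = 3*2 = 6, Gear = 3*1 = 3.
Iteration 3: components of {Frame,Gear} -> Gizmo = 6*4 = 24, Motor = 6*5 = 30, Panel = 6*3 = 18.
Iteration 4: components of {Gizmo,Motor,Panel} -> Bracket = 30*3 = 90, Seal = 18*3 = 54.
Iteration 5: no further components; recursion stops.
tot_qty values: 1, 3, 5, 3, 6, 18, 30, 24, 54, 90; the maximum is 90.

90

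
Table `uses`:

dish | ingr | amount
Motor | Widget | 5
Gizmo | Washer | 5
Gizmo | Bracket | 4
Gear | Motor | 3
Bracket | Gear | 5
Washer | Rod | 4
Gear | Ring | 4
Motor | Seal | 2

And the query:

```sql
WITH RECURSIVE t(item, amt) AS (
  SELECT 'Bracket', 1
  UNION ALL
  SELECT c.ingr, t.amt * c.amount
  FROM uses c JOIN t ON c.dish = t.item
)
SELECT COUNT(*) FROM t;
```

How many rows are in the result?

6

Base: (Bracket, amt=1).
Iteration 1: components of {Bracket} -> Gear = 1*5 = 5.
Iteration 2: components of {Gear} -> Motor = 5*3 = 15, Ring = 5*4 = 20.
Iteration 3: components of {Motor,Ring} -> Seal = 15*2 = 30, Widget = 15*5 = 75.
Iteration 4: no further components; recursion stops.
Total rows emitted: 6.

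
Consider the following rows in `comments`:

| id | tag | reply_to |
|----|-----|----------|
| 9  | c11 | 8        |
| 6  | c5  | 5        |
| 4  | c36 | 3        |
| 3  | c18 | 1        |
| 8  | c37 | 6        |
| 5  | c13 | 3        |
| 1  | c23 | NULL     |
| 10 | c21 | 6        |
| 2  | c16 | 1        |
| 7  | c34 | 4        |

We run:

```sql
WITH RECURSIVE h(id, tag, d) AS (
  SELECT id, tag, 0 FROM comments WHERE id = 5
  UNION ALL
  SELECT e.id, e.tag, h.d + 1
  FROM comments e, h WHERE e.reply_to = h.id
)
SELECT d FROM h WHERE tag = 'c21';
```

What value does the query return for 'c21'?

Base: id=5 (c13) at d 0.
Iteration 1: rows with reply_to in {5} -> c5 (id 6, d 1).
Iteration 2: rows with reply_to in {6} -> c37 (id 8, d 2), c21 (id 10, d 2).
Iteration 3: rows with reply_to in {8,10} -> c11 (id 9, d 3).
Iteration 4: no rows with reply_to in {9}; recursion stops.

2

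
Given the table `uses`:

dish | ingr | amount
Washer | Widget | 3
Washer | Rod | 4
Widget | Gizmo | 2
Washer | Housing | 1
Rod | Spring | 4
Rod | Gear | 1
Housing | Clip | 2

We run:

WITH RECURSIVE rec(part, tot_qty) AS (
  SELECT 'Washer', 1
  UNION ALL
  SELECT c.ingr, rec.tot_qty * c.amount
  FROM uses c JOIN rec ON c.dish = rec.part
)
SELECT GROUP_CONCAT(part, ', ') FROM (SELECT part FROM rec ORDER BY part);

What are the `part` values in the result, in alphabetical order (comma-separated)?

Clip, Gear, Gizmo, Housing, Rod, Spring, Washer, Widget

Base: (Washer, tot_qty=1).
Iteration 1: components of {Washer} -> Housing = 1*1 = 1, Rod = 1*4 = 4, Widget = 1*3 = 3.
Iteration 2: components of {Housing,Rod,Widget} -> Clip = 1*2 = 2, Gear = 4*1 = 4, Gizmo = 3*2 = 6, Spring = 4*4 = 16.
Iteration 3: no further components; recursion stops.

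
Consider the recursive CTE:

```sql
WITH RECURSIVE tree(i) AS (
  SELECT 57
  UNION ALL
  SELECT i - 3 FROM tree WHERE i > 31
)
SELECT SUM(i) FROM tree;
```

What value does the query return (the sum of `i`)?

435

Base: i=57.
Iteration 1: 57 > 31 holds -> i = 57 - 3 = 54.
Iteration 2: 54 > 31 holds -> i = 54 - 3 = 51.
Iteration 3: 51 > 31 holds -> i = 51 - 3 = 48.
Iteration 4: 48 > 31 holds -> i = 48 - 3 = 45.
Iteration 5: 45 > 31 holds -> i = 45 - 3 = 42.
Iteration 6: 42 > 31 holds -> i = 42 - 3 = 39.
Iteration 7: 39 > 31 holds -> i = 39 - 3 = 36.
Iteration 8: 36 > 31 holds -> i = 36 - 3 = 33.
Iteration 9: 33 > 31 holds -> i = 33 - 3 = 30.
Iteration 10: 30 > 31 fails; recursion stops.
SUM(i) = 57 + 54 + 51 + 48 + 45 + 42 + 39 + 36 + 33 + 30 = 435.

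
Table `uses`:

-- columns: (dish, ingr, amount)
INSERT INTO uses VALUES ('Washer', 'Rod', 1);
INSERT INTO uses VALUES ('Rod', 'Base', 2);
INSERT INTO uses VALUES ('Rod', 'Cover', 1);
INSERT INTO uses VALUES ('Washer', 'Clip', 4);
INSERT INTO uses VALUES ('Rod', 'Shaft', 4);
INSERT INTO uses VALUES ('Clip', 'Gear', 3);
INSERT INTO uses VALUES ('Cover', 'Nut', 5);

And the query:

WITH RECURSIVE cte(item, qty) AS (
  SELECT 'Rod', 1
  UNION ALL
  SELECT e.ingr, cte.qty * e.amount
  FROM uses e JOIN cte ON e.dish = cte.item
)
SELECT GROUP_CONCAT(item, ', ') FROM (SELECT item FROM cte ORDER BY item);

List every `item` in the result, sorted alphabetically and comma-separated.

Base, Cover, Nut, Rod, Shaft

Base: (Rod, qty=1).
Iteration 1: components of {Rod} -> Base = 1*2 = 2, Cover = 1*1 = 1, Shaft = 1*4 = 4.
Iteration 2: components of {Base,Cover,Shaft} -> Nut = 1*5 = 5.
Iteration 3: no further components; recursion stops.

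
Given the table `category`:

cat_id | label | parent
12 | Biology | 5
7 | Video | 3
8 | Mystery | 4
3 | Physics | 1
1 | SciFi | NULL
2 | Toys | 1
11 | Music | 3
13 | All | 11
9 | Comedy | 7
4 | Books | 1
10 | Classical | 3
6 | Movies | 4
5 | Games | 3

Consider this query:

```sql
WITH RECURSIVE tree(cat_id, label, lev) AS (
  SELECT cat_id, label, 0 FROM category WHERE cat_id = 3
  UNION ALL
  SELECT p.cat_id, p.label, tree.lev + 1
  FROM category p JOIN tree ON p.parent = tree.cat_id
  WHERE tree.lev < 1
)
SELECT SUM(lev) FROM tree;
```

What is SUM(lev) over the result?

4

Base: cat_id=3 (Physics) at lev 0.
Iteration 1: rows with parent in {3} -> Games (id 5, lev 1), Video (id 7, lev 1), Classical (id 10, lev 1), Music (id 11, lev 1).
Iteration 2: lev < 1 fails for all current rows; recursion stops.
SUM(lev) = 0 + 1 + 1 + 1 + 1 = 4.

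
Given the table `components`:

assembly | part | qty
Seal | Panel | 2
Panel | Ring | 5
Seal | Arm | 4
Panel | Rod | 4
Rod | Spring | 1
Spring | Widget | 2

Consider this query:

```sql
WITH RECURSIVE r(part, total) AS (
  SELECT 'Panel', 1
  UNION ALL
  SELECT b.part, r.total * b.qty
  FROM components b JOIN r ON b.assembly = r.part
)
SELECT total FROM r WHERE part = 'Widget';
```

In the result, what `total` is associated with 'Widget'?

8

Base: (Panel, total=1).
Iteration 1: components of {Panel} -> Ring = 1*5 = 5, Rod = 1*4 = 4.
Iteration 2: components of {Ring,Rod} -> Spring = 4*1 = 4.
Iteration 3: components of {Spring} -> Widget = 4*2 = 8.
Iteration 4: no further components; recursion stops.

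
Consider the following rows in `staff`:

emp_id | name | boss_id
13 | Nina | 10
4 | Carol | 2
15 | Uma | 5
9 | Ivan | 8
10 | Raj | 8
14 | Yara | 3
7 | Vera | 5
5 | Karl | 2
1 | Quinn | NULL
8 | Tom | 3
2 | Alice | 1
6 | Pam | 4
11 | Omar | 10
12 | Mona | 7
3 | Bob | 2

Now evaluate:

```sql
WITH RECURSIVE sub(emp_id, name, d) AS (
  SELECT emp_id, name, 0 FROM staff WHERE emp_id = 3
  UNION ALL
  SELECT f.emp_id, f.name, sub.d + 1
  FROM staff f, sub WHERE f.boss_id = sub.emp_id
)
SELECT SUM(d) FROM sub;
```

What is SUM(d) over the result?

Base: emp_id=3 (Bob) at d 0.
Iteration 1: rows with boss_id in {3} -> Tom (id 8, d 1), Yara (id 14, d 1).
Iteration 2: rows with boss_id in {8,14} -> Ivan (id 9, d 2), Raj (id 10, d 2).
Iteration 3: rows with boss_id in {9,10} -> Omar (id 11, d 3), Nina (id 13, d 3).
Iteration 4: no rows with boss_id in {11,13}; recursion stops.
SUM(d) = 0 + 1 + 1 + 2 + 2 + 3 + 3 = 12.

12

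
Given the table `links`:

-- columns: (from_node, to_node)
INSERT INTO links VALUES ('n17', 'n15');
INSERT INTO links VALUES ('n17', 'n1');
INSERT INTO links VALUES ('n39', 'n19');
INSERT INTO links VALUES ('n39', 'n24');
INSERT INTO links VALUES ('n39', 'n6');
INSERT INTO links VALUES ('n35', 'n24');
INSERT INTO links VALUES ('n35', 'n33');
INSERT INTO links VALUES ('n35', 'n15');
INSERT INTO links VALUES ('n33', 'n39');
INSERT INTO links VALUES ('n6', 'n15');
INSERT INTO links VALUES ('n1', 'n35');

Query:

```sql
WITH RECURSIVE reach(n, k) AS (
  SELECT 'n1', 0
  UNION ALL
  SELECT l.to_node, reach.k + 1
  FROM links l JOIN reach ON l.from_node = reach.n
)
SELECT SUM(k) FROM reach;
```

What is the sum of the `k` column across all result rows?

27

Base: (n1, k=0).
Iteration 1: edges from {n1} -> (n35, k=1).
Iteration 2: edges from {n35} -> (n15, k=2), (n24, k=2), (n33, k=2).
Iteration 3: edges from {n15,n24,n33} -> (n39, k=3).
Iteration 4: edges from {n39} -> (n19, k=4), (n24, k=4), (n6, k=4).
Iteration 5: edges from {n19,n24,n6} -> (n15, k=5).
Iteration 6: no outgoing edges from {n15}; recursion stops.
SUM(k) = 0 + 1 + 2 + 2 + 2 + 3 + 4 + 4 + 4 + 5 = 27.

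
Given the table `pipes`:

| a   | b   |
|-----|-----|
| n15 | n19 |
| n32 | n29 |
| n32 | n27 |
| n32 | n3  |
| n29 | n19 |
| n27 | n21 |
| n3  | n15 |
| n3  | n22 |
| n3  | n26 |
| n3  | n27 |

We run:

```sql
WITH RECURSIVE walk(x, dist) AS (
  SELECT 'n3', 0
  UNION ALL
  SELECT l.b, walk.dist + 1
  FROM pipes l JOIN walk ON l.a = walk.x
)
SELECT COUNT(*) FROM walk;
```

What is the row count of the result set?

Base: (n3, dist=0).
Iteration 1: edges from {n3} -> (n15, dist=1), (n22, dist=1), (n26, dist=1), (n27, dist=1).
Iteration 2: edges from {n15,n22,n26,n27} -> (n19, dist=2), (n21, dist=2).
Iteration 3: no outgoing edges from {n19,n21}; recursion stops.
Total rows emitted: 7.

7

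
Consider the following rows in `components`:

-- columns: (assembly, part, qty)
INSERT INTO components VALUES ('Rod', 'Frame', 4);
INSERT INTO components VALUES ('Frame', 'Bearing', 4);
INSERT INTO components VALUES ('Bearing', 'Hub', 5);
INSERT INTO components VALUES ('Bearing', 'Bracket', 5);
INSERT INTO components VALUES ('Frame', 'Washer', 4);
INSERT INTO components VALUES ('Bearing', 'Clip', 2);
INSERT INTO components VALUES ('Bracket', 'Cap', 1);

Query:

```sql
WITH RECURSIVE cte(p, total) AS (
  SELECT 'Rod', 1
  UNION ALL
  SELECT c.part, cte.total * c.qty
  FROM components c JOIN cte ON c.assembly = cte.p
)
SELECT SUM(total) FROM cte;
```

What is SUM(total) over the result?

Base: (Rod, total=1).
Iteration 1: components of {Rod} -> Frame = 1*4 = 4.
Iteration 2: components of {Frame} -> Bearing = 4*4 = 16, Washer = 4*4 = 16.
Iteration 3: components of {Bearing,Washer} -> Bracket = 16*5 = 80, Clip = 16*2 = 32, Hub = 16*5 = 80.
Iteration 4: components of {Bracket,Clip,Hub} -> Cap = 80*1 = 80.
Iteration 5: no further components; recursion stops.
SUM(total) = 1 + 4 + 16 + 16 + 80 + 80 + 32 + 80 = 309.

309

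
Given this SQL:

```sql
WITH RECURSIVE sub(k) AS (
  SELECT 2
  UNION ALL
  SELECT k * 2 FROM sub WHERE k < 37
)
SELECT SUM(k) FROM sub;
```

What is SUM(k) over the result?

Base: k=2.
Iteration 1: 2 < 37 holds -> k = 2 * 2 = 4.
Iteration 2: 4 < 37 holds -> k = 4 * 2 = 8.
Iteration 3: 8 < 37 holds -> k = 8 * 2 = 16.
Iteration 4: 16 < 37 holds -> k = 16 * 2 = 32.
Iteration 5: 32 < 37 holds -> k = 32 * 2 = 64.
Iteration 6: 64 < 37 fails; recursion stops.
SUM(k) = 2 + 4 + 8 + 16 + 32 + 64 = 126.

126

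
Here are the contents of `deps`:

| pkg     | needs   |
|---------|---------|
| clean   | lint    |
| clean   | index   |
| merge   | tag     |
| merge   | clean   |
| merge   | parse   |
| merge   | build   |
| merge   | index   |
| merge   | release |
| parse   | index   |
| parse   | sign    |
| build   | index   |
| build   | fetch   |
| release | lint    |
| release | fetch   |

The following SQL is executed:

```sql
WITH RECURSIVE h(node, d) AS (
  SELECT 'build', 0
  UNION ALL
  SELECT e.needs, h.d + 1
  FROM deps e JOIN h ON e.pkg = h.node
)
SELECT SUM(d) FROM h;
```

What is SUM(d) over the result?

Base: (build, d=0).
Iteration 1: edges from {build} -> (fetch, d=1), (index, d=1).
Iteration 2: no outgoing edges from {fetch,index}; recursion stops.
SUM(d) = 0 + 1 + 1 = 2.

2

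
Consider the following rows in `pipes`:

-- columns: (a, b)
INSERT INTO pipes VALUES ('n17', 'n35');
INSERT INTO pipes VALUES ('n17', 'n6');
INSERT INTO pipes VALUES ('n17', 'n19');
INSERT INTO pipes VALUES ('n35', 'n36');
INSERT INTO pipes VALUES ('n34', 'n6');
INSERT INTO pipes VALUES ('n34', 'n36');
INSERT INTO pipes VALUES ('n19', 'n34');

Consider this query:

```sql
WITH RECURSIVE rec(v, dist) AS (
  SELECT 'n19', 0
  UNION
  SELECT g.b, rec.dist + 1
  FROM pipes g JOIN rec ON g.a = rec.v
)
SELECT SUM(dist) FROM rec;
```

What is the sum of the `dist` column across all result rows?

5

Base: (n19, dist=0).
Iteration 1: edges from {n19} -> (n34, dist=1).
Iteration 2: edges from {n34} -> (n36, dist=2), (n6, dist=2).
Iteration 3: no outgoing edges from {n36,n6}; recursion stops.
SUM(dist) = 0 + 1 + 2 + 2 = 5.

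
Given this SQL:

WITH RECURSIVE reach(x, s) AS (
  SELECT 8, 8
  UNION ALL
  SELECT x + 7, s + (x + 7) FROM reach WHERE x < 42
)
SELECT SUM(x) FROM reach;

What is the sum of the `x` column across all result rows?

Base: x=8, s=8.
Iteration 1: 8 < 42 holds -> x = 8 + 7 = 15, s = 8 + 15 = 23.
Iteration 2: 15 < 42 holds -> x = 15 + 7 = 22, s = 23 + 22 = 45.
Iteration 3: 22 < 42 holds -> x = 22 + 7 = 29, s = 45 + 29 = 74.
Iteration 4: 29 < 42 holds -> x = 29 + 7 = 36, s = 74 + 36 = 110.
Iteration 5: 36 < 42 holds -> x = 36 + 7 = 43, s = 110 + 43 = 153.
Iteration 6: 43 < 42 fails; recursion stops.
SUM(x) = 8 + 15 + 22 + 29 + 36 + 43 = 153.

153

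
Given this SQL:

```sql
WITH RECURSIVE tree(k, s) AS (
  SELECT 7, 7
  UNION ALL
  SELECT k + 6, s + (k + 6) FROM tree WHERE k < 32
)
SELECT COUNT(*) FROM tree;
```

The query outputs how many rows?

Base: k=7, s=7.
Iteration 1: 7 < 32 holds -> k = 7 + 6 = 13, s = 7 + 13 = 20.
Iteration 2: 13 < 32 holds -> k = 13 + 6 = 19, s = 20 + 19 = 39.
Iteration 3: 19 < 32 holds -> k = 19 + 6 = 25, s = 39 + 25 = 64.
Iteration 4: 25 < 32 holds -> k = 25 + 6 = 31, s = 64 + 31 = 95.
Iteration 5: 31 < 32 holds -> k = 31 + 6 = 37, s = 95 + 37 = 132.
Iteration 6: 37 < 32 fails; recursion stops.
Total rows emitted: 6.

6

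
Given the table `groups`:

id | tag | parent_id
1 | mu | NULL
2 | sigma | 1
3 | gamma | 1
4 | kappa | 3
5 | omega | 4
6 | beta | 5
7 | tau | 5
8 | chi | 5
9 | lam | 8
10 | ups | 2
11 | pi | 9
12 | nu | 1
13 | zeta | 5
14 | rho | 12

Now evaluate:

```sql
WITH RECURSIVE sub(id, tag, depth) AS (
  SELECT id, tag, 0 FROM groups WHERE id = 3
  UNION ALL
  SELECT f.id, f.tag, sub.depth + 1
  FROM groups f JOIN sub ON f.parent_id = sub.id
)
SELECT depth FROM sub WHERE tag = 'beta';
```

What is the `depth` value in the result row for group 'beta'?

3

Base: id=3 (gamma) at depth 0.
Iteration 1: rows with parent_id in {3} -> kappa (id 4, depth 1).
Iteration 2: rows with parent_id in {4} -> omega (id 5, depth 2).
Iteration 3: rows with parent_id in {5} -> beta (id 6, depth 3), tau (id 7, depth 3), chi (id 8, depth 3), zeta (id 13, depth 3).
Iteration 4: rows with parent_id in {6,7,8,13} -> lam (id 9, depth 4).
Iteration 5: rows with parent_id in {9} -> pi (id 11, depth 5).
Iteration 6: no rows with parent_id in {11}; recursion stops.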